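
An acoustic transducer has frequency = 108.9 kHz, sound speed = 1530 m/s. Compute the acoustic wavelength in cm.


1.4 cm


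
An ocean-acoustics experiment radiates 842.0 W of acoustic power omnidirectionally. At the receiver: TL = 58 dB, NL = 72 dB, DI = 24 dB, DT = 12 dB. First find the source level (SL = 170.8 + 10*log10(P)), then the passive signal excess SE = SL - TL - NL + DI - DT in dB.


Step 1: SL = 170.8 + 10*log10(842.0) = 200.05 dB
Step 2: SE = SL - TL - NL + DI - DT = 200.05 - 58 - 72 + 24 - 12 = 82.05

82.05 dB


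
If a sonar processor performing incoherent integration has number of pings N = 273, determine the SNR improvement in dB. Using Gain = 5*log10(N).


12.18 dB


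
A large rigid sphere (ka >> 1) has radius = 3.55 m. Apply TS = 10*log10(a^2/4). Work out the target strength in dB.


TS = 10*log10(3.55^2 / 4) = 10*log10(3.150625) = 4.98

4.98 dB


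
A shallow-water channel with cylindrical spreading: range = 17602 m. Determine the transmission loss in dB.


TL = 10*log10(17602) = 42.46

42.46 dB


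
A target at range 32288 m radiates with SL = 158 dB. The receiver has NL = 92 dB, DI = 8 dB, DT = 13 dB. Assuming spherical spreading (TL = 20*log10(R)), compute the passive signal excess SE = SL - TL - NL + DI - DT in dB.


-29.18 dB


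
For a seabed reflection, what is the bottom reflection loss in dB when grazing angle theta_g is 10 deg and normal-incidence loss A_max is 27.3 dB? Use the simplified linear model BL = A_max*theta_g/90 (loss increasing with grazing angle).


3.03 dB


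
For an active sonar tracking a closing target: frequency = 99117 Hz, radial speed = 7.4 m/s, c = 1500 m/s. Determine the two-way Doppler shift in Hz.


977.95 Hz


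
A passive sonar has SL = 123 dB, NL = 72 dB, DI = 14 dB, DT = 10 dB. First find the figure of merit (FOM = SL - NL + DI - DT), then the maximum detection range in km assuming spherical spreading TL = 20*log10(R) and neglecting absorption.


Step 1: FOM = SL - NL + DI - DT = 123 - 72 + 14 - 10 = 55 dB
Step 2: at max range FOM = TL = 20*log10(R), so R = 10^(55/20) = 562.34 m = 0.56 km

0.56 km


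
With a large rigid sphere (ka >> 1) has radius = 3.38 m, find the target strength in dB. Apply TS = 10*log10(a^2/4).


4.56 dB


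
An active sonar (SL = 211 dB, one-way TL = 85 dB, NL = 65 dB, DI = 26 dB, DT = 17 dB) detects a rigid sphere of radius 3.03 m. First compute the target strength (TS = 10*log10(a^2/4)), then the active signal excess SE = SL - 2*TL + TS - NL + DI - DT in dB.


Step 1: TS = 10*log10(3.03^2/4) = 3.61 dB
Step 2: SE = SL - 2*TL + TS - NL + DI - DT = 211 - 2*85 + (3.61) - 65 + 26 - 17 = -11.39

-11.39 dB


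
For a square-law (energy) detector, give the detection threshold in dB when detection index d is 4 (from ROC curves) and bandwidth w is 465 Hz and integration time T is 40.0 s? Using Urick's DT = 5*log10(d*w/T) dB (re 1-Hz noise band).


8.34 dB


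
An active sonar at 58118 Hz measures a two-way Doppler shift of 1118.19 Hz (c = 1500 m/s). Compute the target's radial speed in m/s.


14.43 m/s


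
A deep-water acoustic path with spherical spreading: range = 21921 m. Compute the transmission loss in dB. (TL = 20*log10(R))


86.82 dB


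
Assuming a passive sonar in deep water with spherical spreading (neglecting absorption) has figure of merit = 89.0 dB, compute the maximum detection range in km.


28.18 km


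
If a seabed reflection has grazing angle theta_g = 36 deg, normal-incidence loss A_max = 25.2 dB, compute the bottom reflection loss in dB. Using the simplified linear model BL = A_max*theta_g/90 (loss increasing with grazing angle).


BL = A_max * theta_g / 90 = 25.2 * 36 / 90 = 10.08

10.08 dB


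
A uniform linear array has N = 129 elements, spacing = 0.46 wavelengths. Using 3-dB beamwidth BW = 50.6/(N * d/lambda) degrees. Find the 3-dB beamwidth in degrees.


BW = 50.6 / (129 * 0.46) = 50.6 / 59.34 = 0.85

0.85 deg


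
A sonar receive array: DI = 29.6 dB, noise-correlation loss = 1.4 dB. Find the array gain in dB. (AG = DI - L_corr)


AG = DI - L_corr = 29.6 - 1.4 = 28.2

28.2 dB


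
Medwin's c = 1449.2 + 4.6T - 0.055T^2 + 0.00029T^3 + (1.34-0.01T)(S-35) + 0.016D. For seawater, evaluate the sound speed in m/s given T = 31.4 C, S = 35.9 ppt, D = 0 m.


c = 1449.2 + 4.6*31.4 - 0.055*31.4^2 + 0.00029*31.4^3 + (1.34 - 0.01*31.4)*(35.9 - 35) + 0.016*0 = 1549.31

1549.31 m/s


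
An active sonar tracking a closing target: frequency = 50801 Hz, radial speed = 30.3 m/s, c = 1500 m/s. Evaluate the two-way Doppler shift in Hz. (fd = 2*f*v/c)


fd = 2*f*v/c = 2 * 50801 * 30.3 / 1500 = 2052.36

2052.36 Hz


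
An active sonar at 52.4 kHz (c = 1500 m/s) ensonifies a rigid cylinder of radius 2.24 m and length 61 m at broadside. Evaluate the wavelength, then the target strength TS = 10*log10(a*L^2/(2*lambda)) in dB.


Step 1: lambda = c/f = 1500/52400 = 0.02863 m
Step 2: TS = 10*log10(a*L^2/(2*lambda)) = 10*log10(2.24*61^2/(2*0.02863)) = 51.63

51.63 dB


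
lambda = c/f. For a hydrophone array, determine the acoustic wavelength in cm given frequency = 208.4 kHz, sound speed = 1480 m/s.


0.71 cm


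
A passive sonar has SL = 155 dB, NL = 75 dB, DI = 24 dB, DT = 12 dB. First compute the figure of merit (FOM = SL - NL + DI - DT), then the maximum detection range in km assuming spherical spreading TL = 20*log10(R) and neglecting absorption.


Step 1: FOM = SL - NL + DI - DT = 155 - 75 + 24 - 12 = 92 dB
Step 2: at max range FOM = TL = 20*log10(R), so R = 10^(92/20) = 39810.72 m = 39.81 km

39.81 km


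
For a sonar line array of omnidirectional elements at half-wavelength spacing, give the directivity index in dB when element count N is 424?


DI = 10*log10(424) = 26.27

26.27 dB


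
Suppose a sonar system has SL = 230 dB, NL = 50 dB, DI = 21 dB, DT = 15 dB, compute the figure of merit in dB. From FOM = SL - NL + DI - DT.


FOM = SL - NL + DI - DT = 230 - 50 + 21 - 15 = 186

186 dB


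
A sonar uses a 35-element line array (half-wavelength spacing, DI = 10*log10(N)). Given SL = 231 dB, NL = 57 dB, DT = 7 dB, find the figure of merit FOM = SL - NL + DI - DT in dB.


182.44 dB


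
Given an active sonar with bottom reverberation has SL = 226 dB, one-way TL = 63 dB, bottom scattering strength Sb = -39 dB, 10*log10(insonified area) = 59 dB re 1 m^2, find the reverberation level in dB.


RL = SL - 2*TL + Sb + 10*log10(A) = 226 - 2*63 + (-39) + 59 = 120

120 dB


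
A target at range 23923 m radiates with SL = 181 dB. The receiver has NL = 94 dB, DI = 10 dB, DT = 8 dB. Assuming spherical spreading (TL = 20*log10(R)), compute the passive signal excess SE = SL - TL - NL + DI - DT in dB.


Step 1: TL = 20*log10(23923) = 87.58 dB
Step 2: SE = 181 - 87.58 - 94 + 10 - 8 = 1.42

1.42 dB


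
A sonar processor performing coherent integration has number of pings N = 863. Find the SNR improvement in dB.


Gain = 10*log10(863) = 29.36

29.36 dB


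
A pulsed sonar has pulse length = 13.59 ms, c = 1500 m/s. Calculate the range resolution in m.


dR = c*tau/2 = 1500 * 13.59e-3 / 2 = 10.1925

10.1925 m


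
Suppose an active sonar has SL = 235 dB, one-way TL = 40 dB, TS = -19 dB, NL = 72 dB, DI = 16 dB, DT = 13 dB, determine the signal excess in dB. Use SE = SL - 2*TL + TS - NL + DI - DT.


67 dB


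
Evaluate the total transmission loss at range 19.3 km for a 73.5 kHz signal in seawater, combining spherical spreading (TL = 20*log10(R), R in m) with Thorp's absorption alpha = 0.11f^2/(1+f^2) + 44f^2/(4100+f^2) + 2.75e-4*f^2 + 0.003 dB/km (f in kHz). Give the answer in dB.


Step 1 (Thorp): alpha = 0.11*5402.25/(1+5402.25) + 44*5402.25/(4100+5402.25) + 2.75e-4*5402.25 + 0.003 = 26.6136 dB/km
Step 2: TL_spread = 20*log10(19300) = 85.71 dB
Step 3: TL_abs = alpha*R = 26.6136 * 19.3 = 513.64 dB
Step 4: TL_total = 85.71 + 513.64 = 599.35

599.35 dB


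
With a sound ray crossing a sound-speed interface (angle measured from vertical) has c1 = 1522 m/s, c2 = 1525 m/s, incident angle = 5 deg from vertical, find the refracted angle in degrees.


5.01 deg


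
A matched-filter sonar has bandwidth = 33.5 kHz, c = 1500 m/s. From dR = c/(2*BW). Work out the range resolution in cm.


dR = c/(2*BW) = 1500 / (2 * 33.5e3) = 0.0224 m = 2.24 cm

2.24 cm


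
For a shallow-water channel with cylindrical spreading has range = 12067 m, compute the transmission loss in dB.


TL = 10*log10(12067) = 40.82

40.82 dB


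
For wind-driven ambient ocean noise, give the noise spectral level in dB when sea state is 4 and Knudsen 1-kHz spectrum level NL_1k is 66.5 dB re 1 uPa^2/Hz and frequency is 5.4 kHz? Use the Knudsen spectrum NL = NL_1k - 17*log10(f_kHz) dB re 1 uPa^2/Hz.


NL = NL_1k - 17*log10(f_kHz) = 66.5 - 17*log10(5.4) = 66.5 - (12.45) = 54.05

54.05 dB


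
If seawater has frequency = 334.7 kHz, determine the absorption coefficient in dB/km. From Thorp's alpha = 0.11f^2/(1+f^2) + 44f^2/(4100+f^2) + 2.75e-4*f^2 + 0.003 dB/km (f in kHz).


73.366 dB/km


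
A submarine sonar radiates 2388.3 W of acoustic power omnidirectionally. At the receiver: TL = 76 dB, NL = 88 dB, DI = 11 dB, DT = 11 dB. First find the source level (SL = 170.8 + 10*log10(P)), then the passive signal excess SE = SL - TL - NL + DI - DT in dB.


Step 1: SL = 170.8 + 10*log10(2388.3) = 204.58 dB
Step 2: SE = SL - TL - NL + DI - DT = 204.58 - 76 - 88 + 11 - 11 = 40.58

40.58 dB


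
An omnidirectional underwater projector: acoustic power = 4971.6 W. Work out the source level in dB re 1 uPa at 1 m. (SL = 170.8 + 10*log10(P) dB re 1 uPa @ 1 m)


SL = 170.8 + 10*log10(4971.6) = 170.8 + 36.96 = 207.76

207.76 dB


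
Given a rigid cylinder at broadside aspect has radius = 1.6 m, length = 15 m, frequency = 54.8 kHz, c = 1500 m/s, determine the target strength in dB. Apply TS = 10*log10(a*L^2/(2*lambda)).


lambda = 1500/54800 = 0.02737 m
TS = 10*log10(1.6*15^2/(2*0.02737)) = 38.18

38.18 dB


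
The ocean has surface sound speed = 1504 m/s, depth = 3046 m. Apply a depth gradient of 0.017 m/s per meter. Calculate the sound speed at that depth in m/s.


c = 1504 + 0.017 * 3046 = 1555.782

1555.782 m/s


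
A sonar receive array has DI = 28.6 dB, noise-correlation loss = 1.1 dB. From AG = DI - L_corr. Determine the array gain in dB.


AG = DI - L_corr = 28.6 - 1.1 = 27.5

27.5 dB


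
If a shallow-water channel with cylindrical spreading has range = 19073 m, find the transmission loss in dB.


42.8 dB


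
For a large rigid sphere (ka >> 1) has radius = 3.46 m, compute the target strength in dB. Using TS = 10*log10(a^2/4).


TS = 10*log10(3.46^2 / 4) = 10*log10(2.9929) = 4.76

4.76 dB


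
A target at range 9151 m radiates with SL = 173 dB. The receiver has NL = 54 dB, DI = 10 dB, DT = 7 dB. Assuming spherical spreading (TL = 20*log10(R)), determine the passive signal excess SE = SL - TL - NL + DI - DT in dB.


42.77 dB


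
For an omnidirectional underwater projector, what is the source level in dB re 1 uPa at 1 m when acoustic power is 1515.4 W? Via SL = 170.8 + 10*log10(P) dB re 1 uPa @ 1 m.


SL = 170.8 + 10*log10(1515.4) = 170.8 + 31.81 = 202.61

202.61 dB


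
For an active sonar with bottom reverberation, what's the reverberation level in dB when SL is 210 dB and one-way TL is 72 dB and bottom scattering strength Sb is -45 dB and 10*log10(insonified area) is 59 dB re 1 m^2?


RL = SL - 2*TL + Sb + 10*log10(A) = 210 - 2*72 + (-45) + 59 = 80

80 dB


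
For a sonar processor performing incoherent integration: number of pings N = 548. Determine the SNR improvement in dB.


Gain = 5*log10(548) = 13.69

13.69 dB


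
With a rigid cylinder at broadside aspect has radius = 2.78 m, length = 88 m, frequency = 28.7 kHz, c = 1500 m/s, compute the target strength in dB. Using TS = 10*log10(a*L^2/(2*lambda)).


lambda = 1500/28700 = 0.05226 m
TS = 10*log10(2.78*88^2/(2*0.05226)) = 53.14

53.14 dB


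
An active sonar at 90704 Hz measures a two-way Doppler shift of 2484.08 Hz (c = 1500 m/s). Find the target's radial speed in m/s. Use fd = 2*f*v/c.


From fd = 2*f*v/c, v = c*fd/(2*f) = 1500 * 2484.08 / (2*90704) = 20.54

20.54 m/s


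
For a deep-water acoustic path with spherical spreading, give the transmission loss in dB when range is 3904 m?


71.83 dB


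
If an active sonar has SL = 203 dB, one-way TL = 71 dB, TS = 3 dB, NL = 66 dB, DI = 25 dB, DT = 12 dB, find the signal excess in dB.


SE = SL - 2*TL + TS - NL + DI - DT = 203 - 2*71 + (3) - 66 + 25 - 12 = 11

11 dB


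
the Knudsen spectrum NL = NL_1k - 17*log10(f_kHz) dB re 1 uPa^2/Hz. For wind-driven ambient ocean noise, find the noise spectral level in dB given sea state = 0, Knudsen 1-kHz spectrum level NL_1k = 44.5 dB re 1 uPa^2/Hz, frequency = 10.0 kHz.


27.5 dB


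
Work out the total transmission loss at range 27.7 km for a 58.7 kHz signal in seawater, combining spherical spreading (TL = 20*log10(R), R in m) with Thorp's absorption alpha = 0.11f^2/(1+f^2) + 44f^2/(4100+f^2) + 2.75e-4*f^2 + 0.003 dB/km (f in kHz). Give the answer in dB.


674.78 dB


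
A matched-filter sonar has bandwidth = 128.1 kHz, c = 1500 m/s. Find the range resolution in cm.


0.59 cm


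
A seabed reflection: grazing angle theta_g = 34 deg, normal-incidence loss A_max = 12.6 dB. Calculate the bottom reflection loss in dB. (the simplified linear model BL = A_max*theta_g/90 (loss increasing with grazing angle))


BL = A_max * theta_g / 90 = 12.6 * 34 / 90 = 4.76

4.76 dB


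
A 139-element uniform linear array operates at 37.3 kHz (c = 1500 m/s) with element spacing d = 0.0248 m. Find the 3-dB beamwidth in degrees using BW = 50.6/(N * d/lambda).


Step 1: lambda = 1500/37300 = 0.04021 m
Step 2: d/lambda = 0.0248/0.04021 = 0.6168
Step 3: BW = 50.6/(N * d/lambda) = 50.6/(139 * 0.6168) = 0.59

0.59 deg


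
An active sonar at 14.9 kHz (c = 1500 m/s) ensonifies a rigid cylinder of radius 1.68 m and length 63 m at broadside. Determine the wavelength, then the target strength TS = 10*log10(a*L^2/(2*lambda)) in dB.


Step 1: lambda = c/f = 1500/14900 = 0.10067 m
Step 2: TS = 10*log10(a*L^2/(2*lambda)) = 10*log10(1.68*63^2/(2*0.10067)) = 45.2

45.2 dB


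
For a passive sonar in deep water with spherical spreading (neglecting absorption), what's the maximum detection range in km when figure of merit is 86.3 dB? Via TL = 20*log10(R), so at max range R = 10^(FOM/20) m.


At max range FOM = TL, so 20*log10(R) = 86.3
R = 10^(86.3/20) = 20653.8 m = 20.65 km

20.65 km


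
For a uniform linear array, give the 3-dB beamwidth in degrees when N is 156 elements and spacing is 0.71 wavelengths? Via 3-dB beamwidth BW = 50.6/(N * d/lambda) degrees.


BW = 50.6 / (156 * 0.71) = 50.6 / 110.76 = 0.46

0.46 deg


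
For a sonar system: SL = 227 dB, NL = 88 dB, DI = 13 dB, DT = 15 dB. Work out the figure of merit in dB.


FOM = SL - NL + DI - DT = 227 - 88 + 13 - 15 = 137

137 dB


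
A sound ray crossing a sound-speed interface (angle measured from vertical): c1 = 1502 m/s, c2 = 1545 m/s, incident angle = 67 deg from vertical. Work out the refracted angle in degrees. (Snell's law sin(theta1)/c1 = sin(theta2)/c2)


71.24 deg


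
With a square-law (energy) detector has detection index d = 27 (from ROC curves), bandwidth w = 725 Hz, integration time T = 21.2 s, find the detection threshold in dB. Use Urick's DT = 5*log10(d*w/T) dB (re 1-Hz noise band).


DT = 5*log10(d*w/T) = 5*log10(27 * 725 / 21.2) = 5*log10(923.35) = 14.83

14.83 dB


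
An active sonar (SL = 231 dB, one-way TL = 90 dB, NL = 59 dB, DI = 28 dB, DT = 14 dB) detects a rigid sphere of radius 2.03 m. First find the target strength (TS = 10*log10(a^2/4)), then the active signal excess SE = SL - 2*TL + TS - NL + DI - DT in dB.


Step 1: TS = 10*log10(2.03^2/4) = 0.13 dB
Step 2: SE = SL - 2*TL + TS - NL + DI - DT = 231 - 2*90 + (0.13) - 59 + 28 - 14 = 6.13

6.13 dB


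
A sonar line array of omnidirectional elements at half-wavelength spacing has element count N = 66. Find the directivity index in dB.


18.2 dB


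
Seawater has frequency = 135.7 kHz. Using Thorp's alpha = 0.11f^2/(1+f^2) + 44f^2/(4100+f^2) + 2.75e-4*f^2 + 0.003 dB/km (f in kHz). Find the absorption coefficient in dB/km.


41.164 dB/km


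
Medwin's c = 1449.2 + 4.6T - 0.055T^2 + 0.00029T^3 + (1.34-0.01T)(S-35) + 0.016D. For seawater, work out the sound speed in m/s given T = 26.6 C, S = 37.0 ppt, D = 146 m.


c = 1449.2 + 4.6*26.6 - 0.055*26.6^2 + 0.00029*26.6^3 + (1.34 - 0.01*26.6)*(37.0 - 35) + 0.016*146 = 1542.59

1542.59 m/s


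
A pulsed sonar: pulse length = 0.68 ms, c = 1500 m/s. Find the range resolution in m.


dR = c*tau/2 = 1500 * 0.68e-3 / 2 = 0.51

0.51 m


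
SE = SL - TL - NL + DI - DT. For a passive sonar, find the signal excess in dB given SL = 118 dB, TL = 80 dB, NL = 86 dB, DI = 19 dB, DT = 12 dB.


SE = SL - TL - NL + DI - DT = 118 - 80 - 86 + 19 - 12 = -41

-41 dB


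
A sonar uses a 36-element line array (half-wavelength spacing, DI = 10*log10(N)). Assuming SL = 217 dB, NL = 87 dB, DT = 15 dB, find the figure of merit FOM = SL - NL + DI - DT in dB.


Step 1: DI = 10*log10(36) = 15.56 dB
Step 2: FOM = SL - NL + DI - DT = 217 - 87 + 15.56 - 15 = 130.56

130.56 dB


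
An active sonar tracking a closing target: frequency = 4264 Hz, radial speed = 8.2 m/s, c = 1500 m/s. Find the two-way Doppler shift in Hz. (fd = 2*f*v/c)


fd = 2*f*v/c = 2 * 4264 * 8.2 / 1500 = 46.62

46.62 Hz


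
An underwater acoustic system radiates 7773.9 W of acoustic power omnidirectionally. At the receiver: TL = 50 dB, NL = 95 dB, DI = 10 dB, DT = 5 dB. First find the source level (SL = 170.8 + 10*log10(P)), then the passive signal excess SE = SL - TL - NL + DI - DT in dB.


Step 1: SL = 170.8 + 10*log10(7773.9) = 209.71 dB
Step 2: SE = SL - TL - NL + DI - DT = 209.71 - 50 - 95 + 10 - 5 = 69.71

69.71 dB


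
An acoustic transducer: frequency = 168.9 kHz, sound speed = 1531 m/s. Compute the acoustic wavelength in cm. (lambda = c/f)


lambda = c/f = 1531 / 168900 = 0.0091 m = 0.91 cm

0.91 cm


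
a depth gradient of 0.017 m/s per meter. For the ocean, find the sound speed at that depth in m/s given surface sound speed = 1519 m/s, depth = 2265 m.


1557.505 m/s


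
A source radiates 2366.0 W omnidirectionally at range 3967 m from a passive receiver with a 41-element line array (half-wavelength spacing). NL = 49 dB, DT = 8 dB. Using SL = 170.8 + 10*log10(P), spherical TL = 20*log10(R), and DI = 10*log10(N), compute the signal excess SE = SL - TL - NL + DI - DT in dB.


Step 1: SL = 170.8 + 10*log10(2366.0) = 204.54 dB
Step 2: TL = 20*log10(3967) = 71.97 dB
Step 3: DI = 10*log10(41) = 16.13 dB
Step 4: SE = SL - TL - NL + DI - DT = 204.54 - 71.97 - 49 + 16.13 - 8 = 91.7

91.7 dB


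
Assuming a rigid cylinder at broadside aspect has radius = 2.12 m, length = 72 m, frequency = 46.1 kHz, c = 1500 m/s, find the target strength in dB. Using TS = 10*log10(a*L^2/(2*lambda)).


lambda = 1500/46100 = 0.03254 m
TS = 10*log10(2.12*72^2/(2*0.03254)) = 52.28

52.28 dB


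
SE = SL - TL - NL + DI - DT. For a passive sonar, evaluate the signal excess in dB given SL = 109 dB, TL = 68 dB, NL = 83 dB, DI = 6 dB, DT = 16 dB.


-52 dB


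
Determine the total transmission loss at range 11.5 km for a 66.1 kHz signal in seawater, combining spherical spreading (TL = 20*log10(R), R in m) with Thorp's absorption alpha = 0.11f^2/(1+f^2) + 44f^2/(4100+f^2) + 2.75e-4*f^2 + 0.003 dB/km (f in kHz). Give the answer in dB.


Step 1 (Thorp): alpha = 0.11*4369.21/(1+4369.21) + 44*4369.21/(4100+4369.21) + 2.75e-4*4369.21 + 0.003 = 24.0138 dB/km
Step 2: TL_spread = 20*log10(11500) = 81.21 dB
Step 3: TL_abs = alpha*R = 24.0138 * 11.5 = 276.16 dB
Step 4: TL_total = 81.21 + 276.16 = 357.37

357.37 dB


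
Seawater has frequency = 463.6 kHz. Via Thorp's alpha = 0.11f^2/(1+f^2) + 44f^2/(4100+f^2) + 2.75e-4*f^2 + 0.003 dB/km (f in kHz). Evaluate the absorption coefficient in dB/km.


f^2 = 214924.96
alpha = 0.11*214924.96/(1+214924.96) + 44*214924.96/(4100+214924.96) + 2.75e-4*214924.96 + 0.003 = 102.394

102.394 dB/km


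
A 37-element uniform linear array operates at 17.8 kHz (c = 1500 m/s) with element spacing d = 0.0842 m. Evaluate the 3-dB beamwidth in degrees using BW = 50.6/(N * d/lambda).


Step 1: lambda = 1500/17800 = 0.08427 m
Step 2: d/lambda = 0.0842/0.08427 = 0.9992
Step 3: BW = 50.6/(N * d/lambda) = 50.6/(37 * 0.9992) = 1.37

1.37 deg


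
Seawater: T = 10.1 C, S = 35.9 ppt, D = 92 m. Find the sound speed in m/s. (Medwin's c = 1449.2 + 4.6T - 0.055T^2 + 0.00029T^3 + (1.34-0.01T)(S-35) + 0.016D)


c = 1449.2 + 4.6*10.1 - 0.055*10.1^2 + 0.00029*10.1^3 + (1.34 - 0.01*10.1)*(35.9 - 35) + 0.016*92 = 1492.94

1492.94 m/s


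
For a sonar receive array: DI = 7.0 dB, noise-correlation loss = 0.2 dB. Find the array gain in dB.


AG = DI - L_corr = 7.0 - 0.2 = 6.8

6.8 dB


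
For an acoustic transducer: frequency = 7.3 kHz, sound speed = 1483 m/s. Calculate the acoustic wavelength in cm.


lambda = c/f = 1483 / 7300 = 0.2032 m = 20.32 cm

20.32 cm


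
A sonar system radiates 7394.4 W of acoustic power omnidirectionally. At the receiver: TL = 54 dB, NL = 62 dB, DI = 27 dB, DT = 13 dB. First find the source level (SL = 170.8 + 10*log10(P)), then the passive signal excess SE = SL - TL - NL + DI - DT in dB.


Step 1: SL = 170.8 + 10*log10(7394.4) = 209.49 dB
Step 2: SE = SL - TL - NL + DI - DT = 209.49 - 54 - 62 + 27 - 13 = 107.49

107.49 dB


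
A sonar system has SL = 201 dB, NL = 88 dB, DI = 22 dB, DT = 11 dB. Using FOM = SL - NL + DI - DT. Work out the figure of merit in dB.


124 dB


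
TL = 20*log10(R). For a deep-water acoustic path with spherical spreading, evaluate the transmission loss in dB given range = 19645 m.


TL = 20*log10(19645) = 85.87

85.87 dB


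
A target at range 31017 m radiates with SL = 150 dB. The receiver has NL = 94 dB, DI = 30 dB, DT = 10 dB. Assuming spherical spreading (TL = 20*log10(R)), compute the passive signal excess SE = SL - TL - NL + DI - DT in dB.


-13.83 dB


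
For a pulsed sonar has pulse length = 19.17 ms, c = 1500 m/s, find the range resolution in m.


dR = c*tau/2 = 1500 * 19.17e-3 / 2 = 14.3775

14.3775 m


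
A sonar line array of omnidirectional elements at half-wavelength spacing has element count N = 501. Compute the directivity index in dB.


DI = 10*log10(501) = 27.0

27.0 dB


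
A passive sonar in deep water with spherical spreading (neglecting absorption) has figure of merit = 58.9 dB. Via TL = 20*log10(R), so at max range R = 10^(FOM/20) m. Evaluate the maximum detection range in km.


At max range FOM = TL, so 20*log10(R) = 58.9
R = 10^(58.9/20) = 881.05 m = 0.88 km

0.88 km


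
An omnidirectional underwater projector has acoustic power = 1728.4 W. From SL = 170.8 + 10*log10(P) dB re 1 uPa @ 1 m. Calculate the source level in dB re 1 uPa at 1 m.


SL = 170.8 + 10*log10(1728.4) = 170.8 + 32.38 = 203.18

203.18 dB


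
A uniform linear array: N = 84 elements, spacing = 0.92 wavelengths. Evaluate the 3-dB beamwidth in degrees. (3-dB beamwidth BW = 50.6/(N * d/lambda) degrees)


BW = 50.6 / (84 * 0.92) = 50.6 / 77.28 = 0.65

0.65 deg


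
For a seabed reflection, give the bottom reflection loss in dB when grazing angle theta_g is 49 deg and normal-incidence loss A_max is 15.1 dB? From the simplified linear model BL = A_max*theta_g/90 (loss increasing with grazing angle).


BL = A_max * theta_g / 90 = 15.1 * 49 / 90 = 8.22

8.22 dB


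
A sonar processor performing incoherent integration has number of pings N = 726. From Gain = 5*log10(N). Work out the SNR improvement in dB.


Gain = 5*log10(726) = 14.3

14.3 dB


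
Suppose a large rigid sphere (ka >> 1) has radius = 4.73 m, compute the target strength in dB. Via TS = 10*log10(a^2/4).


TS = 10*log10(4.73^2 / 4) = 10*log10(5.593225) = 7.48

7.48 dB


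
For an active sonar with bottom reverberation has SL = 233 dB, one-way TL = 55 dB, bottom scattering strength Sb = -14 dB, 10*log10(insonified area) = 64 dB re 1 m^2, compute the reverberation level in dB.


RL = SL - 2*TL + Sb + 10*log10(A) = 233 - 2*55 + (-14) + 64 = 173

173 dB


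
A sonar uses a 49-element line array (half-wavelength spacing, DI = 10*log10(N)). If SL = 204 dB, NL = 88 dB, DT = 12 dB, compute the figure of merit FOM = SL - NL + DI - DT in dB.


Step 1: DI = 10*log10(49) = 16.9 dB
Step 2: FOM = SL - NL + DI - DT = 204 - 88 + 16.9 - 12 = 120.9

120.9 dB


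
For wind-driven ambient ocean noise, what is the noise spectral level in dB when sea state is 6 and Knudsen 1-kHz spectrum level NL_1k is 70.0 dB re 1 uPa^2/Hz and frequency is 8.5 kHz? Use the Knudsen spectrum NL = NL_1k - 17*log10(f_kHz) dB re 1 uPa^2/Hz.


NL = NL_1k - 17*log10(f_kHz) = 70.0 - 17*log10(8.5) = 70.0 - (15.8) = 54.2

54.2 dB


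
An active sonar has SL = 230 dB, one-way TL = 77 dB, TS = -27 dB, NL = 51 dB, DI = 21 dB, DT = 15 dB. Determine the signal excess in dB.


4 dB


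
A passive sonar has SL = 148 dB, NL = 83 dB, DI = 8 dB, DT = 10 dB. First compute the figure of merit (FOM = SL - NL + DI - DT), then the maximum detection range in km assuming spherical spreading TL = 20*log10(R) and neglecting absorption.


Step 1: FOM = SL - NL + DI - DT = 148 - 83 + 8 - 10 = 63 dB
Step 2: at max range FOM = TL = 20*log10(R), so R = 10^(63/20) = 1412.54 m = 1.41 km

1.41 km


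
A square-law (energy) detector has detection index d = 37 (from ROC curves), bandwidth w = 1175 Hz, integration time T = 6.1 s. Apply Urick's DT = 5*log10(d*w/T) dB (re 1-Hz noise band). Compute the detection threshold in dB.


DT = 5*log10(d*w/T) = 5*log10(37 * 1175 / 6.1) = 5*log10(7127.05) = 19.26

19.26 dB


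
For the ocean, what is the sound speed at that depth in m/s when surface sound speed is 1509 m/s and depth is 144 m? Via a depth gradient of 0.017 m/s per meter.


c = 1509 + 0.017 * 144 = 1511.448

1511.448 m/s


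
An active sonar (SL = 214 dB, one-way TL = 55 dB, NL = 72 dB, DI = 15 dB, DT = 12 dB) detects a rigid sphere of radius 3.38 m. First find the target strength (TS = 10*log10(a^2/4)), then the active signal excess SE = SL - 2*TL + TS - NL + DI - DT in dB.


Step 1: TS = 10*log10(3.38^2/4) = 4.56 dB
Step 2: SE = SL - 2*TL + TS - NL + DI - DT = 214 - 2*55 + (4.56) - 72 + 15 - 12 = 39.56

39.56 dB


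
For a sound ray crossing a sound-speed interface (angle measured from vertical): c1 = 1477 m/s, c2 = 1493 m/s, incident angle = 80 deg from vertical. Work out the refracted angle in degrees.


sin(theta2) = (c2/c1)*sin(theta1) = (1493/1477)*sin(80 deg) = 0.99548
theta2 = arcsin(0.99548) = 84.55

84.55 deg


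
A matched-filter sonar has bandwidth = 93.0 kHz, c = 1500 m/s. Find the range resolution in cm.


dR = c/(2*BW) = 1500 / (2 * 93.0e3) = 0.0081 m = 0.81 cm

0.81 cm


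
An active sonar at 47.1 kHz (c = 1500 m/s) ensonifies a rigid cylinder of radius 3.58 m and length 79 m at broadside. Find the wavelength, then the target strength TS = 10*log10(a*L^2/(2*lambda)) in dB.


Step 1: lambda = c/f = 1500/47100 = 0.03185 m
Step 2: TS = 10*log10(a*L^2/(2*lambda)) = 10*log10(3.58*79^2/(2*0.03185)) = 55.45

55.45 dB


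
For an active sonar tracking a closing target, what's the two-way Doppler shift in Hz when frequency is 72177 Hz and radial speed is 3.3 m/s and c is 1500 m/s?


fd = 2*f*v/c = 2 * 72177 * 3.3 / 1500 = 317.58

317.58 Hz


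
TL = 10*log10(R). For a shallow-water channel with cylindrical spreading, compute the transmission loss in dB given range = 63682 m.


48.04 dB


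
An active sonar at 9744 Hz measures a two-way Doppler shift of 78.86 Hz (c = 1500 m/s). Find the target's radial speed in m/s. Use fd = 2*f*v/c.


From fd = 2*f*v/c, v = c*fd/(2*f) = 1500 * 78.86 / (2*9744) = 6.07

6.07 m/s


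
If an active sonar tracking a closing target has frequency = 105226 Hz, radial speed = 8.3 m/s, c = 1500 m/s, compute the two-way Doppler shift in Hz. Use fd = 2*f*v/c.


1164.5 Hz


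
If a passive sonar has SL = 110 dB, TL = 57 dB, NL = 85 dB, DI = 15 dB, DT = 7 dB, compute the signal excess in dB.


SE = SL - TL - NL + DI - DT = 110 - 57 - 85 + 15 - 7 = -24

-24 dB


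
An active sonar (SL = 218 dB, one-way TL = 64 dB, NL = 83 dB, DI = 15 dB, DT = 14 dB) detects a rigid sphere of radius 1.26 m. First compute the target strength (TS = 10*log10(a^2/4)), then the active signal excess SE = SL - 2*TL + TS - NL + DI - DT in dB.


Step 1: TS = 10*log10(1.26^2/4) = -4.01 dB
Step 2: SE = SL - 2*TL + TS - NL + DI - DT = 218 - 2*64 + (-4.01) - 83 + 15 - 14 = 3.99

3.99 dB


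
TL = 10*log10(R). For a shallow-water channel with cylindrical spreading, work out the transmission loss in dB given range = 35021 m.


TL = 10*log10(35021) = 45.44

45.44 dB


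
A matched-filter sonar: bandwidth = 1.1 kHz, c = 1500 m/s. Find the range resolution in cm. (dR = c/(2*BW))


dR = c/(2*BW) = 1500 / (2 * 1.1e3) = 0.6818 m = 68.18 cm

68.18 cm


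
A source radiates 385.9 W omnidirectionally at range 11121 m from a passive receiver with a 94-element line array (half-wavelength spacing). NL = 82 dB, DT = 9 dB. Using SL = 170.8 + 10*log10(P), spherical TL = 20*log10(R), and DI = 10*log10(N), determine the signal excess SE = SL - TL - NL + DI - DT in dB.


44.47 dB


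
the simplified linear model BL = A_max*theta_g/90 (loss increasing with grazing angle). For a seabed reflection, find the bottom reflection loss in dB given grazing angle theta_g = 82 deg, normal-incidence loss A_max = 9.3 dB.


BL = A_max * theta_g / 90 = 9.3 * 82 / 90 = 8.47

8.47 dB


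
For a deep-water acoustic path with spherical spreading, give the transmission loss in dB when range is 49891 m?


93.96 dB


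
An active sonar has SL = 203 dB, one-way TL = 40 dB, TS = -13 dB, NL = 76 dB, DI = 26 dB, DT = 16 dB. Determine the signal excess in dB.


44 dB


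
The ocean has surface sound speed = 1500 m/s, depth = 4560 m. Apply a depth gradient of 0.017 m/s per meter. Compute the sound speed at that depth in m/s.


c = 1500 + 0.017 * 4560 = 1577.52

1577.52 m/s


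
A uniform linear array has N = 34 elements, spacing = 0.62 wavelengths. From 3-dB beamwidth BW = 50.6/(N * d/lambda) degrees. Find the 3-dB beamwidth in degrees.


BW = 50.6 / (34 * 0.62) = 50.6 / 21.08 = 2.4

2.4 deg


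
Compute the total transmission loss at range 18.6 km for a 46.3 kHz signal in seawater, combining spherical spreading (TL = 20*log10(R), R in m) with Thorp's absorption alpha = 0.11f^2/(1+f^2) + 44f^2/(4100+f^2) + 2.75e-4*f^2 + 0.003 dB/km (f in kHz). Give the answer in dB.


Step 1 (Thorp): alpha = 0.11*2143.69/(1+2143.69) + 44*2143.69/(4100+2143.69) + 2.75e-4*2143.69 + 0.003 = 15.8093 dB/km
Step 2: TL_spread = 20*log10(18600) = 85.39 dB
Step 3: TL_abs = alpha*R = 15.8093 * 18.6 = 294.05 dB
Step 4: TL_total = 85.39 + 294.05 = 379.44

379.44 dB


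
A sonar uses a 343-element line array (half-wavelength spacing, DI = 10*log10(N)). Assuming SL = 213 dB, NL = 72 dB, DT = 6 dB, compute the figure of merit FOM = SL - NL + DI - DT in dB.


Step 1: DI = 10*log10(343) = 25.35 dB
Step 2: FOM = SL - NL + DI - DT = 213 - 72 + 25.35 - 6 = 160.35

160.35 dB


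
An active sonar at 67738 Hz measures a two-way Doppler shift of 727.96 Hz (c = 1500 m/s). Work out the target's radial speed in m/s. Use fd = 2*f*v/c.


From fd = 2*f*v/c, v = c*fd/(2*f) = 1500 * 727.96 / (2*67738) = 8.06

8.06 m/s


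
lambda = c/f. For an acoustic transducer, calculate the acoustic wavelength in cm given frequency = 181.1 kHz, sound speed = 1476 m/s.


0.82 cm


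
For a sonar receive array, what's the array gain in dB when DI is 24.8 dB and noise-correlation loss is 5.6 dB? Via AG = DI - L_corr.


AG = DI - L_corr = 24.8 - 5.6 = 19.2

19.2 dB


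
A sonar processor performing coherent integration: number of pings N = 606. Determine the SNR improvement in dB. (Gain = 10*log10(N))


Gain = 10*log10(606) = 27.82

27.82 dB


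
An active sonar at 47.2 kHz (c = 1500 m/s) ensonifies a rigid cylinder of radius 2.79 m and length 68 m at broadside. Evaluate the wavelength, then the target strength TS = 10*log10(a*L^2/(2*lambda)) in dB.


Step 1: lambda = c/f = 1500/47200 = 0.03178 m
Step 2: TS = 10*log10(a*L^2/(2*lambda)) = 10*log10(2.79*68^2/(2*0.03178)) = 53.07

53.07 dB


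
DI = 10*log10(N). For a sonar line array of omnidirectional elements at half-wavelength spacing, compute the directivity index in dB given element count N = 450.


26.53 dB


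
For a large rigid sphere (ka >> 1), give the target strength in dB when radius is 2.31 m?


TS = 10*log10(2.31^2 / 4) = 10*log10(1.334025) = 1.25

1.25 dB


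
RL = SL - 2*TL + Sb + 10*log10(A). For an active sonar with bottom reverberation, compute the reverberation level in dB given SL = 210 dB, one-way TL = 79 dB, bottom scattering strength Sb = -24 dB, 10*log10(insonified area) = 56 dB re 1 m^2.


84 dB


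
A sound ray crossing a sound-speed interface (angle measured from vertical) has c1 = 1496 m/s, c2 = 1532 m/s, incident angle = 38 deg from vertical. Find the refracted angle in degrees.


sin(theta2) = (c2/c1)*sin(theta1) = (1532/1496)*sin(38 deg) = 0.63048
theta2 = arcsin(0.63048) = 39.09

39.09 deg


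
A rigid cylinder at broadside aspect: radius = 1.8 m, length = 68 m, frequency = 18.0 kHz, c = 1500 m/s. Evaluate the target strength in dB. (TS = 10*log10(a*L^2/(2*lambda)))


46.98 dB


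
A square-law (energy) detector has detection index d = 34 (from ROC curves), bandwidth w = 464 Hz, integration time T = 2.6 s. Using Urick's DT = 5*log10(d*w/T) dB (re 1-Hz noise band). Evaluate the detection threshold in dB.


DT = 5*log10(d*w/T) = 5*log10(34 * 464 / 2.6) = 5*log10(6067.69) = 18.92

18.92 dB


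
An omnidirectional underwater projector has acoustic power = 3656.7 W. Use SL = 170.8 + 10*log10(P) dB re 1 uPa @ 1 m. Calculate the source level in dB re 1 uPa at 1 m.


SL = 170.8 + 10*log10(3656.7) = 170.8 + 35.63 = 206.43

206.43 dB


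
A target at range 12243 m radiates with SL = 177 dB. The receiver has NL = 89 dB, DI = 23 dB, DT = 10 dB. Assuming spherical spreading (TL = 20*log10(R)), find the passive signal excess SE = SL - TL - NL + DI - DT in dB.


Step 1: TL = 20*log10(12243) = 81.76 dB
Step 2: SE = 177 - 81.76 - 89 + 23 - 10 = 19.24

19.24 dB


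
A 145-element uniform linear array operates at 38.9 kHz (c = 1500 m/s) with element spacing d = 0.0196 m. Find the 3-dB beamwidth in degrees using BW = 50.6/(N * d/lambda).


Step 1: lambda = 1500/38900 = 0.03856 m
Step 2: d/lambda = 0.0196/0.03856 = 0.5083
Step 3: BW = 50.6/(N * d/lambda) = 50.6/(145 * 0.5083) = 0.69

0.69 deg


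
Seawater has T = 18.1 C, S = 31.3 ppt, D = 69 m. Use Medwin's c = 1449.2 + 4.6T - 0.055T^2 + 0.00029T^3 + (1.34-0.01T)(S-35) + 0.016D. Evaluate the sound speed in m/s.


c = 1449.2 + 4.6*18.1 - 0.055*18.1^2 + 0.00029*18.1^3 + (1.34 - 0.01*18.1)*(31.3 - 35) + 0.016*69 = 1512.98

1512.98 m/s


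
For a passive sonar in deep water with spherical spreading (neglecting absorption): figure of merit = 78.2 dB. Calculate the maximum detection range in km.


At max range FOM = TL, so 20*log10(R) = 78.2
R = 10^(78.2/20) = 8128.31 m = 8.13 km

8.13 km


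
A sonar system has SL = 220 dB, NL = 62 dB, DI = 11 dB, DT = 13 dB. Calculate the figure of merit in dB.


FOM = SL - NL + DI - DT = 220 - 62 + 11 - 13 = 156

156 dB


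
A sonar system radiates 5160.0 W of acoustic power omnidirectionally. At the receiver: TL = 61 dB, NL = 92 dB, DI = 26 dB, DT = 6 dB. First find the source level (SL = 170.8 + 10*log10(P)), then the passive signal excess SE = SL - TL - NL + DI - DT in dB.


Step 1: SL = 170.8 + 10*log10(5160.0) = 207.93 dB
Step 2: SE = SL - TL - NL + DI - DT = 207.93 - 61 - 92 + 26 - 6 = 74.93

74.93 dB


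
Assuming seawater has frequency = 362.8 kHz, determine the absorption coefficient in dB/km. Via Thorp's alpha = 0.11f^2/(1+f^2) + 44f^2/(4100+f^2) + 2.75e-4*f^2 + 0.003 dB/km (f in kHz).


78.98 dB/km


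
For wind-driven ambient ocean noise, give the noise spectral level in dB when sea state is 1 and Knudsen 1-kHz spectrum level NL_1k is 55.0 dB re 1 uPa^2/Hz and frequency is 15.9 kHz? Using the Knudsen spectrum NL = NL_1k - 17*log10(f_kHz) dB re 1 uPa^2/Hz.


34.58 dB


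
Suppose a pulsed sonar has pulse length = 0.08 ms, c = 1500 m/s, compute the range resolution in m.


dR = c*tau/2 = 1500 * 0.08e-3 / 2 = 0.06

0.06 m


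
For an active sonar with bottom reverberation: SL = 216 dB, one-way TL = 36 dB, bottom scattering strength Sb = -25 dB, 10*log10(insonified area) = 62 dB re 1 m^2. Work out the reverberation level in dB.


RL = SL - 2*TL + Sb + 10*log10(A) = 216 - 2*36 + (-25) + 62 = 181

181 dB


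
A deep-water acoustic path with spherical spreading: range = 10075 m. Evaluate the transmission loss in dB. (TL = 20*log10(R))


80.06 dB


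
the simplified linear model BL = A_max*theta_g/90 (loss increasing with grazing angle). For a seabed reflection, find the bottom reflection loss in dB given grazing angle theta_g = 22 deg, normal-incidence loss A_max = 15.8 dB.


BL = A_max * theta_g / 90 = 15.8 * 22 / 90 = 3.86

3.86 dB


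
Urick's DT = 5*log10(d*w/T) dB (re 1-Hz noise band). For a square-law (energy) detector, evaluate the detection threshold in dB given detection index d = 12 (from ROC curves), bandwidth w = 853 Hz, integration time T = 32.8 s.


12.47 dB


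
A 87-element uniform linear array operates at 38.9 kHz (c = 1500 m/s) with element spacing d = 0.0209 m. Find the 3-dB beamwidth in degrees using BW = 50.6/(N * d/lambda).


Step 1: lambda = 1500/38900 = 0.03856 m
Step 2: d/lambda = 0.0209/0.03856 = 0.542
Step 3: BW = 50.6/(N * d/lambda) = 50.6/(87 * 0.542) = 1.07

1.07 deg


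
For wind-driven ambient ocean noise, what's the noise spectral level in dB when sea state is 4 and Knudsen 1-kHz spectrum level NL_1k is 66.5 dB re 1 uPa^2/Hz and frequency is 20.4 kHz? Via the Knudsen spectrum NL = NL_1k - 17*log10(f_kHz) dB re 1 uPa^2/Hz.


NL = NL_1k - 17*log10(f_kHz) = 66.5 - 17*log10(20.4) = 66.5 - (22.26) = 44.24

44.24 dB


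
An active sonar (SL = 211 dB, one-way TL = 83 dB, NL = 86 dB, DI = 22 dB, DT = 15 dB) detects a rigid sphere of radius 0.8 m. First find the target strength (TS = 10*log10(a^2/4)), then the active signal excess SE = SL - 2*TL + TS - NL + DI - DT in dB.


Step 1: TS = 10*log10(0.8^2/4) = -7.96 dB
Step 2: SE = SL - 2*TL + TS - NL + DI - DT = 211 - 2*83 + (-7.96) - 86 + 22 - 15 = -41.96

-41.96 dB


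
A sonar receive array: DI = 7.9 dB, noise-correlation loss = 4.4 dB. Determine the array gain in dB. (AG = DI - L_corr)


AG = DI - L_corr = 7.9 - 4.4 = 3.5

3.5 dB


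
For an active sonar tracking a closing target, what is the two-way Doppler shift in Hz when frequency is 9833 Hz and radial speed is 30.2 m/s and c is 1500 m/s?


fd = 2*f*v/c = 2 * 9833 * 30.2 / 1500 = 395.94

395.94 Hz


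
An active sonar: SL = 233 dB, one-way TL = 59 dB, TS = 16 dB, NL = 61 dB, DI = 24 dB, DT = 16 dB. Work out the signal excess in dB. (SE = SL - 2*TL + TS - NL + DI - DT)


SE = SL - 2*TL + TS - NL + DI - DT = 233 - 2*59 + (16) - 61 + 24 - 16 = 78

78 dB


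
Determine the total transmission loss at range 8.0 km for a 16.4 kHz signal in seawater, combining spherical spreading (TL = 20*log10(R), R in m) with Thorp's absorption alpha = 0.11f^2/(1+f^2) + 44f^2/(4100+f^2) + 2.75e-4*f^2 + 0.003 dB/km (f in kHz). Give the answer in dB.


Step 1 (Thorp): alpha = 0.11*268.96/(1+268.96) + 44*268.96/(4100+268.96) + 2.75e-4*268.96 + 0.003 = 2.8953 dB/km
Step 2: TL_spread = 20*log10(8000) = 78.06 dB
Step 3: TL_abs = alpha*R = 2.8953 * 8.0 = 23.16 dB
Step 4: TL_total = 78.06 + 23.16 = 101.22

101.22 dB
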